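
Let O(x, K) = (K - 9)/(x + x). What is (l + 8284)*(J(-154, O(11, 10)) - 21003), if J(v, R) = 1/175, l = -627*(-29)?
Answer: -13897156244/25 ≈ -5.5589e+8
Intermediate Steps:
l = 18183
O(x, K) = (-9 + K)/(2*x) (O(x, K) = (-9 + K)/((2*x)) = (-9 + K)*(1/(2*x)) = (-9 + K)/(2*x))
J(v, R) = 1/175
(l + 8284)*(J(-154, O(11, 10)) - 21003) = (18183 + 8284)*(1/175 - 21003) = 26467*(-3675524/175) = -13897156244/25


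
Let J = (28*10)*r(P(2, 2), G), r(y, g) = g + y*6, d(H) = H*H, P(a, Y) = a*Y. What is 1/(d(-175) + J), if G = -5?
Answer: 1/35945 ≈ 2.7820e-5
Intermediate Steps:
P(a, Y) = Y*a
d(H) = H²
r(y, g) = g + 6*y
J = 5320 (J = (28*10)*(-5 + 6*(2*2)) = 280*(-5 + 6*4) = 280*(-5 + 24) = 280*19 = 5320)
1/(d(-175) + J) = 1/((-175)² + 5320) = 1/(30625 + 5320) = 1/35945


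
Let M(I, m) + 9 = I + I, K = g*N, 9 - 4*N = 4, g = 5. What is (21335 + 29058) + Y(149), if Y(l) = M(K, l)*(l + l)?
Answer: 51436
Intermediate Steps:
N = 5/4 (N = 9/4 - ¼*4 = 9/4 - 1 = 5/4 ≈ 1.2500)
K = 25/4 (K = 5*(5/4) = 25/4 ≈ 6.2500)
M(I, m) = -9 + 2*I (M(I, m) = -9 + (I + I) = -9 + 2*I)
Y(l) = 7*l (Y(l) = (-9 + 2*(25/4))*(l + l) = (-9 + 25/2)*(2*l) = 7*(2*l)/2 = 7*l)
(21335 + 29058) + Y(149) = (21335 + 29058) + 7*149 = 50393 + 1043 = 51436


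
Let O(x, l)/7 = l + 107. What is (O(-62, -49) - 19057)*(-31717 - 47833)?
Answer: 1483687050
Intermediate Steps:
O(x, l) = 749 + 7*l (O(x, l) = 7*(l + 107) = 7*(107 + l) = 749 + 7*l)
(O(-62, -49) - 19057)*(-31717 - 47833) = ((749 + 7*(-49)) - 19057)*(-31717 - 47833) = ((749 - 343) - 19057)*(-79550) = (406 - 19057)*(-79550) = -18651*(-79550) = 1483687050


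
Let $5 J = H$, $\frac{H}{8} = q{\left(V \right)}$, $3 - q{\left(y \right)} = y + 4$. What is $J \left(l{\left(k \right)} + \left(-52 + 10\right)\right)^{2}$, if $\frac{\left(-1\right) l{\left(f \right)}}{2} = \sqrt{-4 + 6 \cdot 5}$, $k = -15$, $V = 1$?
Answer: $- \frac{29888}{5} - \frac{2688 \sqrt{26}}{5} \approx -8718.8$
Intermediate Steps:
$q{\left(y \right)} = -1 - y$ ($q{\left(y \right)} = 3 - \left(y + 4\right) = 3 - \left(4 + y\right) = -1 - y$)
$H = -16$ ($H = 8 \left(-1 - 1\right) = 8 \left(-2\right) = -16$)
$J = - \frac{16}{5}$ ($J = \frac{1}{5} \left(-16\right) = - \frac{16}{5} \approx -3.2$)
$l{\left(f \right)} = - 2 \sqrt{26}$ ($l{\left(f \right)} = - 2 \sqrt{-4 + 6 \cdot 5} = - 2 \sqrt{-4 + 30} = - 2 \sqrt{26}$)
$J \left(l{\left(k \right)} + \left(-52 + 10\right)\right)^{2} = - \frac{16 \left(- 2 \sqrt{26} + \left(-52 + 10\right)\right)^{2}}{5} = - \frac{16 \left(- 2 \sqrt{26} - 42\right)^{2}}{5} = - \frac{16 \left(-42 - 2 \sqrt{26}\right)^{2}}{5}$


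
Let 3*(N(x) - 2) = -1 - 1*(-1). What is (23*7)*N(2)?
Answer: 322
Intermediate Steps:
N(x) = 2 (N(x) = 2 + (-1 - 1*(-1))/3 = 2 + (-1 + 1)/3 = 2 + (1/3)*0 = 2 + 0 = 2)
(23*7)*N(2) = (23*7)*2 = 161*2 = 322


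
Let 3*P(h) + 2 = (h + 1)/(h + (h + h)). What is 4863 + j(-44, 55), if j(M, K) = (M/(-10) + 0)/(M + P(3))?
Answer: 14613018/3005 ≈ 4862.9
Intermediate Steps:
P(h) = -2/3 + (1 + h)/(9*h) (P(h) = -2/3 + ((h + 1)/(h + (h + h)))/3 = -2/3 + ((1 + h)/(h + 2*h))/3 = -2/3 + ((1 + h)/((3*h)))/3 = -2/3 + ((1 + h)*(1/(3*h)))/3 = -2/3 + ((1 + h)/(3*h))/3 = -2/3 + (1 + h)/(9*h))
j(M, K) = -M/(10*(-14/27 + M)) (j(M, K) = (M/(-10) + 0)/(M + (1/9)*(1 - 5*3)/3) = (M*(-1/10) + 0)/(M + (1/9)*(1/3)*(1 - 15)) = (-M/10 + 0)/(M + (1/9)*(1/3)*(-14)) = (-M/10)/(M - 14/27) = (-M/10)/(-14/27 + M) = -M/(10*(-14/27 + M)))
4863 + j(-44, 55) = 4863 - 27*(-44)/(-140 + 270*(-44)) = 4863 - 27*(-44)/(-140 - 11880) = 4863 - 27*(-44)/(-12020) = 4863 - 27*(-44)*(-1/12020) = 4863 - 297/3005 = 14613018/3005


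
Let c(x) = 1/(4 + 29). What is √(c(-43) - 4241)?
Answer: 4*I*√288651/33 ≈ 65.123*I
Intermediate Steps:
c(x) = 1/33
√(c(-43) - 4241) = √(1/33 - 4241) = √(-139952/33) = 4*I*√288651/33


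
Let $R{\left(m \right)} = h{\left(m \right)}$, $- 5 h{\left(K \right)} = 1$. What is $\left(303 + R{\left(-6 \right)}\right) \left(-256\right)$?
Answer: $- \frac{387584}{5} \approx -77517.0$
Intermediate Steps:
$h{\left(K \right)} = - \frac{1}{5}$ ($h{\left(K \right)} = \left(- \frac{1}{5}\right) 1 = - \frac{1}{5}$)
$R{\left(m \right)} = - \frac{1}{5}$
$\left(303 + R{\left(-6 \right)}\right) \left(-256\right) = \left(303 - \frac{1}{5}\right) \left(-256\right) = \frac{1514}{5} \left(-256\right) = - \frac{387584}{5}$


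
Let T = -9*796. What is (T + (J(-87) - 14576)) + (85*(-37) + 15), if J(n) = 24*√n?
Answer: -24870 + 24*I*√87 ≈ -24870.0 + 223.86*I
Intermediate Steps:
T = -7164
(T + (J(-87) - 14576)) + (85*(-37) + 15) = (-7164 + (24*√(-87) - 14576)) + (85*(-37) + 15) = (-7164 + (24*(I*√87) - 14576)) + (-3145 + 15) = (-7164 + (24*I*√87 - 14576)) - 3130 = (-7164 + (-14576 + 24*I*√87)) - 3130 = (-21740 + 24*I*√87) - 3130 = -24870 + 24*I*√87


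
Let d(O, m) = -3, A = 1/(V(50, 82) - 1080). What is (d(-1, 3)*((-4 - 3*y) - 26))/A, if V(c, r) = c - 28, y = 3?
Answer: -123786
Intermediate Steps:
V(c, r) = -28 + c
A = -1/1058 (A = 1/((-28 + 50) - 1080) = 1/(22 - 1080) = 1/(-1058) = -1/1058 ≈ -0.00094518)
(d(-1, 3)*((-4 - 3*y) - 26))/A = (-3*((-4 - 3*3) - 26))/(-1/1058) = -3*((-4 - 9) - 26)*(-1058) = -3*(-13 - 26)*(-1058) = -3*(-39)*(-1058) = 117*(-1058) = -123786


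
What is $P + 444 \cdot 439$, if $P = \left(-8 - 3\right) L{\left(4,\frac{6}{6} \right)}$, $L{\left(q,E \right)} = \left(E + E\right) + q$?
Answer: $194850$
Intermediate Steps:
$L{\left(q,E \right)} = q + 2 E$ ($L{\left(q,E \right)} = 2 E + q = q + 2 E$)
$P = -66$ ($P = \left(-8 - 3\right) \left(4 + 2 \cdot \frac{6}{6}\right) = - 11 \left(4 + 2 \cdot 6 \cdot \frac{1}{6}\right) = - 11 \left(4 + 2 \cdot 1\right) = - 11 \left(4 + 2\right) = \left(-11\right) 6 = -66$)
$P + 444 \cdot 439 = -66 + 444 \cdot 439 = -66 + 194916 = 194850$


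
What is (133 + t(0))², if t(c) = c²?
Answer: 17689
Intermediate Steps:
(133 + t(0))² = (133 + 0²)² = (133 + 0)² = 133² = 17689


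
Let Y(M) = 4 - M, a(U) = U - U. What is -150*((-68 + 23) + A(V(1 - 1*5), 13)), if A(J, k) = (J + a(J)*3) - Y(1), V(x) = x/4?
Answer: 7350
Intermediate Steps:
a(U) = 0
V(x) = x/4 (V(x) = x*(¼) = x/4)
A(J, k) = -3 + J (A(J, k) = (J + 0*3) - (4 - 1*1) = (J + 0) - (4 - 1) = J - 1*3 = J - 3 = -3 + J)
-150*((-68 + 23) + A(V(1 - 1*5), 13)) = -150*((-68 + 23) + (-3 + (1 - 1*5)/4)) = -150*(-45 + (-3 + (1 - 5)/4)) = -150*(-45 + (-3 + (¼)*(-4))) = -150*(-45 + (-3 - 1)) = -150*(-45 - 4) = -150*(-49) = 7350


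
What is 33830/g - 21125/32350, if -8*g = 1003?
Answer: -20650335/76346 ≈ -270.48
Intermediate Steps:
g = -1003/8 (g = -⅛*1003 = -1003/8 ≈ -125.38)
33830/g - 21125/32350 = 33830/(-1003/8) - 21125/32350 = 33830*(-8/1003) - 21125*1/32350 = -15920/59 - 845/1294 = -20650335/76346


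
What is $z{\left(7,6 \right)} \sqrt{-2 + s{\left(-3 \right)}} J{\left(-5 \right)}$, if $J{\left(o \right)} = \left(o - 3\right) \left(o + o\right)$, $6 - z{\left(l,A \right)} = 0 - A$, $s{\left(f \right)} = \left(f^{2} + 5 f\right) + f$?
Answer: $960 i \sqrt{11} \approx 3184.0 i$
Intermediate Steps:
$s{\left(f \right)} = f^{2} + 6 f$
$z{\left(l,A \right)} = 6 + A$ ($z{\left(l,A \right)} = 6 - \left(0 - A\right) = 6 - - A = 6 + A$)
$J{\left(o \right)} = 2 o \left(-3 + o\right)$ ($J{\left(o \right)} = \left(-3 + o\right) 2 o = 2 o \left(-3 + o\right)$)
$z{\left(7,6 \right)} \sqrt{-2 + s{\left(-3 \right)}} J{\left(-5 \right)} = \left(6 + 6\right) \sqrt{-2 - 3 \left(6 - 3\right)} 2 \left(-5\right) \left(-3 - 5\right) = 12 \sqrt{-2 - 9} \cdot 2 \left(-5\right) \left(-8\right) = 12 \sqrt{-2 - 9} \cdot 80 = 12 \sqrt{-11} \cdot 80 = 12 i \sqrt{11} \cdot 80 = 960 i \sqrt{11}$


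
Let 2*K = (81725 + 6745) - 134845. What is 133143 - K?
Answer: 312661/2 ≈ 1.5633e+5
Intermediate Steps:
K = -46375/2 (K = ((81725 + 6745) - 134845)/2 = (88470 - 134845)/2 = (1/2)*(-46375) = -46375/2 ≈ -23188.)
133143 - K = 133143 - 1*(-46375/2) = 133143 + 46375/2 = 312661/2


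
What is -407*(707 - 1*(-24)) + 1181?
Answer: -296336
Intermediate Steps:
-407*(707 - 1*(-24)) + 1181 = -407*(707 + 24) + 1181 = -407*731 + 1181 = -297517 + 1181 = -296336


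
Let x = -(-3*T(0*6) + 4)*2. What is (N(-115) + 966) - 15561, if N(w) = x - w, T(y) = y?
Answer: -14488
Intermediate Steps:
x = -8 (x = -(-0*6 + 4)*2 = -(-3*0 + 4)*2 = -(0 + 4)*2 = -1*4*2 = -4*2 = -8)
N(w) = -8 - w
(N(-115) + 966) - 15561 = ((-8 - 1*(-115)) + 966) - 15561 = ((-8 + 115) + 966) - 15561 = (107 + 966) - 15561 = 1073 - 15561 = -14488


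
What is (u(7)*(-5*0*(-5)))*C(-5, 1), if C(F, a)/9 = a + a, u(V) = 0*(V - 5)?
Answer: 0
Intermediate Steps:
u(V) = 0 (u(V) = 0*(-5 + V) = 0)
C(F, a) = 18*a (C(F, a) = 9*(a + a) = 9*(2*a) = 18*a)
(u(7)*(-5*0*(-5)))*C(-5, 1) = (0*(-5*0*(-5)))*(18*1) = (0*(0*(-5)))*18 = (0*0)*18 = 0*18 = 0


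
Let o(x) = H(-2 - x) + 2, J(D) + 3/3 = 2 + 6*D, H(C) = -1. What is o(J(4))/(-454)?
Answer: -1/454 ≈ -0.0022026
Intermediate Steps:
J(D) = 1 + 6*D (J(D) = -1 + (2 + 6*D) = 1 + 6*D)
o(x) = 1 (o(x) = -1 + 2 = 1)
o(J(4))/(-454) = 1/(-454) = 1*(-1/454) = -1/454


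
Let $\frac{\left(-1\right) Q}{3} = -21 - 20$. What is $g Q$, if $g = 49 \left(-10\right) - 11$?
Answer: $-61623$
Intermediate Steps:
$g = -501$ ($g = -490 - 11 = -501$)
$Q = 123$ ($Q = - 3 \left(-21 - 20\right) = \left(-3\right) \left(-41\right) = 123$)
$g Q = \left(-501\right) 123 = -61623$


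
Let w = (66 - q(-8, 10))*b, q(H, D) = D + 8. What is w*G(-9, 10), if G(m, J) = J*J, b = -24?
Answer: -115200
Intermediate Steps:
q(H, D) = 8 + D
G(m, J) = J**2
w = -1152 (w = (66 - (8 + 10))*(-24) = (66 - 1*18)*(-24) = (66 - 18)*(-24) = 48*(-24) = -1152)
w*G(-9, 10) = -1152*10**2 = -1152*100 = -115200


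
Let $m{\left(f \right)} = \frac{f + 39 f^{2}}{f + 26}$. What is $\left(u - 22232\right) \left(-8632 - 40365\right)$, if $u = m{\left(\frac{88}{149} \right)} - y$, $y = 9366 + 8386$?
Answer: $\frac{578256701228804}{295169} \approx 1.9591 \cdot 10^{9}$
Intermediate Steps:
$m{\left(f \right)} = \frac{f + 39 f^{2}}{26 + f}$
$y = 17752$
$u = - \frac{5239682524}{295169}$ ($u = \frac{\frac{88}{149} \left(1 + 39 \cdot \frac{88}{149}\right)}{26 + \frac{88}{149}} - 17752 = \frac{88 \cdot \frac{1}{149} \left(1 + 39 \cdot 88 \cdot \frac{1}{149}\right)}{26 + 88 \cdot \frac{1}{149}} - 17752 = \frac{88 \left(1 + 39 \cdot \frac{88}{149}\right)}{149 \left(26 + \frac{88}{149}\right)} - 17752 = \frac{88 \left(1 + \frac{3432}{149}\right)}{149 \cdot \frac{3962}{149}} - 17752 = \frac{88}{149} \cdot \frac{149}{3962} \cdot \frac{3581}{149} - 17752 = \frac{157564}{295169} - 17752 = - \frac{5239682524}{295169} \approx -17751.0$)
$\left(u - 22232\right) \left(-8632 - 40365\right) = \left(- \frac{5239682524}{295169} - 22232\right) \left(-8632 - 40365\right) = \left(- \frac{11801879732}{295169}\right) \left(-48997\right) = \frac{578256701228804}{295169}$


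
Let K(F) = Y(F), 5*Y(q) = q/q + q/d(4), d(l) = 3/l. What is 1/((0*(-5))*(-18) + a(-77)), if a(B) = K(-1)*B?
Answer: 15/77 ≈ 0.19481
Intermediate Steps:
Y(q) = 1/5 + 4*q/15 (Y(q) = (q/q + q/((3/4)))/5 = (1 + q/((3*(1/4))))/5 = (1 + q/(3/4))/5 = (1 + q*(4/3))/5 = (1 + 4*q/3)/5 = 1/5 + 4*q/15)
K(F) = 1/5 + 4*F/15
a(B) = -B/15 (a(B) = (1/5 + (4/15)*(-1))*B = (1/5 - 4/15)*B = -B/15)
1/((0*(-5))*(-18) + a(-77)) = 1/((0*(-5))*(-18) - 1/15*(-77)) = 1/(0*(-18) + 77/15) = 1/(0 + 77/15) = 1/(77/15) = 15/77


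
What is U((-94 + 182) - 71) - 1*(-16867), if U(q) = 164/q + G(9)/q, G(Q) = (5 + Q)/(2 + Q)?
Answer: 3155947/187 ≈ 16877.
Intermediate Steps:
G(Q) = (5 + Q)/(2 + Q)
U(q) = 1818/(11*q) (U(q) = 164/q + ((5 + 9)/(2 + 9))/q = 164/q + (14/11)/q = 164/q + ((1/11)*14)/q = 164/q + 14/(11*q) = 1818/(11*q))
U((-94 + 182) - 71) - 1*(-16867) = 1818/(11*((-94 + 182) - 71)) - 1*(-16867) = 1818/(11*(88 - 71)) + 16867 = (1818/11)/17 + 16867 = (1818/11)*(1/17) + 16867 = 1818/187 + 16867 = 3155947/187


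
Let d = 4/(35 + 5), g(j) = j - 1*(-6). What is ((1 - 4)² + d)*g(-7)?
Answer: -91/10 ≈ -9.1000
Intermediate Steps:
g(j) = 6 + j (g(j) = j + 6 = 6 + j)
d = ⅒ (d = 4/40 = 4*(1/40) = ⅒ ≈ 0.10000)
((1 - 4)² + d)*g(-7) = ((1 - 4)² + ⅒)*(6 - 7) = ((-3)² + ⅒)*(-1) = (9 + ⅒)*(-1) = (91/10)*(-1) = -91/10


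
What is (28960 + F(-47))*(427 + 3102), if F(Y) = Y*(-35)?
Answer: 108005045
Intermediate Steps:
F(Y) = -35*Y
(28960 + F(-47))*(427 + 3102) = (28960 - 35*(-47))*(427 + 3102) = (28960 + 1645)*3529 = 30605*3529 = 108005045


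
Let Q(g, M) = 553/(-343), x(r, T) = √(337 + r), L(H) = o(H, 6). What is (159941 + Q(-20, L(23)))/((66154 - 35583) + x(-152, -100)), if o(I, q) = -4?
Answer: 119792922065/22897353472 - 3918515*√185/22897353472 ≈ 5.2294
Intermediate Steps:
L(H) = -4
Q(g, M) = -79/49 (Q(g, M) = 553*(-1/343) = -79/49)
(159941 + Q(-20, L(23)))/((66154 - 35583) + x(-152, -100)) = (159941 - 79/49)/((66154 - 35583) + √(337 - 152)) = 7837030/(49*(30571 + √185))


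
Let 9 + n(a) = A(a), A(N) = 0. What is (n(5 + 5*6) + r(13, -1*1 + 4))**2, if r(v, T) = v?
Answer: 16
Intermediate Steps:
n(a) = -9 (n(a) = -9 + 0 = -9)
(n(5 + 5*6) + r(13, -1*1 + 4))**2 = (-9 + 13)**2 = 4**2 = 16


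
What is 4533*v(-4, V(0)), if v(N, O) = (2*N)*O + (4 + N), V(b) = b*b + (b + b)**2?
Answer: 0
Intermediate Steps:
V(b) = 5*b**2 (V(b) = b**2 + (2*b)**2 = b**2 + 4*b**2 = 5*b**2)
v(N, O) = 4 + N + 2*N*O (v(N, O) = 2*N*O + (4 + N) = 4 + N + 2*N*O)
4533*v(-4, V(0)) = 4533*(4 - 4 + 2*(-4)*(5*0**2)) = 4533*(4 - 4 + 2*(-4)*(5*0)) = 4533*(4 - 4 + 2*(-4)*0) = 4533*(4 - 4 + 0) = 4533*0 = 0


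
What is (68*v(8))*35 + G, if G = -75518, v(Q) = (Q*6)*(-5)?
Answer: -646718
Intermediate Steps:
v(Q) = -30*Q (v(Q) = (6*Q)*(-5) = -30*Q)
(68*v(8))*35 + G = (68*(-30*8))*35 - 75518 = (68*(-240))*35 - 75518 = -16320*35 - 75518 = -571200 - 75518 = -646718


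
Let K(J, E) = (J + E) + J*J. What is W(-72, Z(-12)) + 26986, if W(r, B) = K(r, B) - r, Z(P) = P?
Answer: 32158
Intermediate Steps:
K(J, E) = E + J + J² (K(J, E) = (E + J) + J² = E + J + J²)
W(r, B) = B + r² (W(r, B) = (B + r + r²) - r = B + r²)
W(-72, Z(-12)) + 26986 = (-12 + (-72)²) + 26986 = (-12 + 5184) + 26986 = 5172 + 26986 = 32158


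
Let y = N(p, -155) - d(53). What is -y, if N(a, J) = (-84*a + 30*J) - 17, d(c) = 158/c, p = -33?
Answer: 100593/53 ≈ 1898.0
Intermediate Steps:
N(a, J) = -17 - 84*a + 30*J
y = -100593/53 (y = (-17 - 84*(-33) + 30*(-155)) - 158/53 = (-17 + 2772 - 4650) - 158/53 = -1895 - 1*158/53 = -1895 - 158/53 = -100593/53 ≈ -1898.0)
-y = -1*(-100593/53) = 100593/53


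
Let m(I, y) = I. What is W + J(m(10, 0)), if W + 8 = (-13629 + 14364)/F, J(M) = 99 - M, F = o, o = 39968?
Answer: 3238143/39968 ≈ 81.018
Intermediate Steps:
F = 39968
W = -319009/39968 (W = -8 + (-13629 + 14364)/39968 = -8 + 735*(1/39968) = -8 + 735/39968 = -319009/39968 ≈ -7.9816)
W + J(m(10, 0)) = -319009/39968 + (99 - 1*10) = -319009/39968 + (99 - 10) = -319009/39968 + 89 = 3238143/39968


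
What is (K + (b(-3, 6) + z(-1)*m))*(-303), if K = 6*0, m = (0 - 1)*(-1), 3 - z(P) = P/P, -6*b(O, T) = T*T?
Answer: 1212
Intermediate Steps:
b(O, T) = -T²/6 (b(O, T) = -T*T/6 = -T²/6)
z(P) = 2 (z(P) = 3 - P/P = 3 - 1*1 = 3 - 1 = 2)
m = 1 (m = -1*(-1) = 1)
K = 0
(K + (b(-3, 6) + z(-1)*m))*(-303) = (0 + (-⅙*6² + 2*1))*(-303) = (0 + (-⅙*36 + 2))*(-303) = (0 + (-6 + 2))*(-303) = (0 - 4)*(-303) = -4*(-303) = 1212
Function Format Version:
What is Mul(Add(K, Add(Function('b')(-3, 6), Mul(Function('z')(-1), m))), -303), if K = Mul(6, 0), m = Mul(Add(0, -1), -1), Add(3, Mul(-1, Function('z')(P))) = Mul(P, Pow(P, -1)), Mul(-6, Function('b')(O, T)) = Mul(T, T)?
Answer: 1212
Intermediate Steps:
Function('b')(O, T) = Mul(Rational(-1, 6), Pow(T, 2)) (Function('b')(O, T) = Mul(Rational(-1, 6), Mul(T, T)) = Mul(Rational(-1, 6), Pow(T, 2)))
Function('z')(P) = 2 (Function('z')(P) = Add(3, Mul(-1, Mul(P, Pow(P, -1)))) = Add(3, Mul(-1, 1)) = Add(3, -1) = 2)
m = 1 (m = Mul(-1, -1) = 1)
K = 0
Mul(Add(K, Add(Function('b')(-3, 6), Mul(Function('z')(-1), m))), -303) = Mul(Add(0, Add(Mul(Rational(-1, 6), Pow(6, 2)), Mul(2, 1))), -303) = Mul(Add(0, Add(Mul(Rational(-1, 6), 36), 2)), -303) = Mul(Add(0, Add(-6, 2)), -303) = Mul(Add(0, -4), -303) = Mul(-4, -303) = 1212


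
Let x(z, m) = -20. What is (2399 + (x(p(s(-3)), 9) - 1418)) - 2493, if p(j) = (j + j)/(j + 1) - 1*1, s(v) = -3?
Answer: -1532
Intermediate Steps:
p(j) = -1 + 2*j/(1 + j) (p(j) = (2*j)/(1 + j) - 1 = 2*j/(1 + j) - 1 = -1 + 2*j/(1 + j))
(2399 + (x(p(s(-3)), 9) - 1418)) - 2493 = (2399 + (-20 - 1418)) - 2493 = (2399 - 1438) - 2493 = 961 - 2493 = -1532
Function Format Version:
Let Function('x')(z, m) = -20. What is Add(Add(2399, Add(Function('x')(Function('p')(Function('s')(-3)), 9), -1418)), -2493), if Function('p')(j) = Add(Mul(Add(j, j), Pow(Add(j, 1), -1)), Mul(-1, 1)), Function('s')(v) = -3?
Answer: -1532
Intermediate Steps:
Function('p')(j) = Add(-1, Mul(2, j, Pow(Add(1, j), -1))) (Function('p')(j) = Add(Mul(Mul(2, j), Pow(Add(1, j), -1)), -1) = Add(Mul(2, j, Pow(Add(1, j), -1)), -1) = Add(-1, Mul(2, j, Pow(Add(1, j), -1))))
Add(Add(2399, Add(Function('x')(Function('p')(Function('s')(-3)), 9), -1418)), -2493) = Add(Add(2399, Add(-20, -1418)), -2493) = Add(Add(2399, -1438), -2493) = Add(961, -2493) = -1532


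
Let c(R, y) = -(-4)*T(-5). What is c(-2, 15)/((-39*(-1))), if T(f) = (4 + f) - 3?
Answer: -16/39 ≈ -0.41026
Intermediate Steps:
T(f) = 1 + f
c(R, y) = -16 (c(R, y) = -(-4)*(1 - 5) = -(-4)*(-4) = -1*16 = -16)
c(-2, 15)/((-39*(-1))) = -16/((-39*(-1))) = -16/39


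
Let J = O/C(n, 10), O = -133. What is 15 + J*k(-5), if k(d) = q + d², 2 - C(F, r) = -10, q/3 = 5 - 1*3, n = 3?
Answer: -3943/12 ≈ -328.58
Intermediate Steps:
q = 6 (q = 3*(5 - 1*3) = 3*(5 - 3) = 3*2 = 6)
C(F, r) = 12 (C(F, r) = 2 - 1*(-10) = 2 + 10 = 12)
J = -133/12 ≈ -11.083
k(d) = 6 + d²
15 + J*k(-5) = 15 - 133*(6 + (-5)²)/12 = 15 - 133*(6 + 25)/12 = 15 - 133/12*31 = 15 - 4123/12 = -3943/12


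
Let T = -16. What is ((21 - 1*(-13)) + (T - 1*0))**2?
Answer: 324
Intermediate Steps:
((21 - 1*(-13)) + (T - 1*0))**2 = ((21 - 1*(-13)) + (-16 - 1*0))**2 = ((21 + 13) + (-16 + 0))**2 = (34 - 16)**2 = 18**2 = 324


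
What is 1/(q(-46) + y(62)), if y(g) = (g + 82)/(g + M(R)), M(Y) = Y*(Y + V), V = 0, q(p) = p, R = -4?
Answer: -13/574 ≈ -0.022648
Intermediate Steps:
M(Y) = Y² (M(Y) = Y*(Y + 0) = Y*Y = Y²)
y(g) = (82 + g)/(16 + g) (y(g) = (g + 82)/(g + (-4)²) = (82 + g)/(g + 16) = (82 + g)/(16 + g))
1/(q(-46) + y(62)) = 1/(-46 + (82 + 62)/(16 + 62)) = 1/(-46 + 144/78) = 1/(-46 + (1/78)*144) = 1/(-46 + 24/13) = 1/(-574/13) = -13/574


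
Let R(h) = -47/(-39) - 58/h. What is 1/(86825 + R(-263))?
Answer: 10257/890578648 ≈ 1.1517e-5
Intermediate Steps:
R(h) = 47/39 - 58/h (R(h) = -47*(-1/39) - 58/h = 47/39 - 58/h)
1/(86825 + R(-263)) = 1/(86825 + (47/39 - 58/(-263))) = 1/(86825 + (47/39 - 58*(-1/263))) = 1/(86825 + (47/39 + 58/263)) = 1/(86825 + 14623/10257) = 1/(890578648/10257) = 10257/890578648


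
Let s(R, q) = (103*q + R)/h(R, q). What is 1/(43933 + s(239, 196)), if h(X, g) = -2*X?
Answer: 478/20979547 ≈ 2.2784e-5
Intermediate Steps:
s(R, q) = -(R + 103*q)/(2*R) (s(R, q) = (103*q + R)/((-2*R)) = (R + 103*q)*(-1/(2*R)) = -(R + 103*q)/(2*R))
1/(43933 + s(239, 196)) = 1/(43933 + (½)*(-1*239 - 103*196)/239) = 1/(43933 + (½)*(1/239)*(-239 - 20188)) = 1/(43933 + (½)*(1/239)*(-20427)) = 1/(43933 - 20427/478) = 1/(20979547/478) = 478/20979547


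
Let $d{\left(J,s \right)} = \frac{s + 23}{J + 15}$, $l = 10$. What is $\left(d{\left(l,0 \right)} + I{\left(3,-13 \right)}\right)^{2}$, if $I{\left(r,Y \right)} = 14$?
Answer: $\frac{139129}{625} \approx 222.61$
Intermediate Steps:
$d{\left(J,s \right)} = \frac{23 + s}{15 + J}$
$\left(d{\left(l,0 \right)} + I{\left(3,-13 \right)}\right)^{2} = \left(\frac{23 + 0}{15 + 10} + 14\right)^{2} = \left(\frac{1}{25} \cdot 23 + 14\right)^{2} = \left(\frac{23}{25} + 14\right)^{2} = \left(\frac{373}{25}\right)^{2} = \frac{139129}{625}$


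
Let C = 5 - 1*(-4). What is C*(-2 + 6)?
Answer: 36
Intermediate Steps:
C = 9 (C = 5 + 4 = 9)
C*(-2 + 6) = 9*(-2 + 6) = 9*4 = 36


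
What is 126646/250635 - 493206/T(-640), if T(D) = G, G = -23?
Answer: 123617598668/5764605 ≈ 21444.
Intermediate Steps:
T(D) = -23
126646/250635 - 493206/T(-640) = 126646/250635 - 493206/(-23) = 126646*(1/250635) - 493206*(-1/23) = 126646/250635 + 493206/23 = 123617598668/5764605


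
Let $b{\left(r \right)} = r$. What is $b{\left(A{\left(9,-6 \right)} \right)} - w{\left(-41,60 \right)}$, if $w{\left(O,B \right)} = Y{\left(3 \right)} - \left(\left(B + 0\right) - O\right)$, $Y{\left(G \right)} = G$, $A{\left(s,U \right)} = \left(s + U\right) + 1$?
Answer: $102$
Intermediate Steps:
$A{\left(s,U \right)} = 1 + U + s$ ($A{\left(s,U \right)} = \left(U + s\right) + 1 = 1 + U + s$)
$w{\left(O,B \right)} = 3 + O - B$ ($w{\left(O,B \right)} = 3 - \left(\left(B + 0\right) - O\right) = 3 - \left(B - O\right) = 3 + O - B$)
$b{\left(A{\left(9,-6 \right)} \right)} - w{\left(-41,60 \right)} = \left(1 - 6 + 9\right) - \left(3 - 41 - 60\right) = 4 - \left(3 - 41 - 60\right) = 4 - -98 = 4 + 98 = 102$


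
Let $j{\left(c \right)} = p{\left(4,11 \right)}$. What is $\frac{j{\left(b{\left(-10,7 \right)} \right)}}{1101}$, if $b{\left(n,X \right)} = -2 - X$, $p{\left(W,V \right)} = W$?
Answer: $\frac{4}{1101} \approx 0.0036331$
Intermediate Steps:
$j{\left(c \right)} = 4$
$\frac{j{\left(b{\left(-10,7 \right)} \right)}}{1101} = \frac{4}{1101}$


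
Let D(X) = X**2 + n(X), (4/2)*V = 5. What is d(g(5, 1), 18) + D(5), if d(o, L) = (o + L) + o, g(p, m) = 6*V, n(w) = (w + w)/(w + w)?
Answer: 74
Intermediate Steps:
V = 5/2 (V = (1/2)*5 = 5/2 ≈ 2.5000)
n(w) = 1 (n(w) = (2*w)/((2*w)) = (2*w)*(1/(2*w)) = 1)
g(p, m) = 15 (g(p, m) = 6*(5/2) = 15)
d(o, L) = L + 2*o (d(o, L) = (L + o) + o = L + 2*o)
D(X) = 1 + X**2 (D(X) = X**2 + 1 = 1 + X**2)
d(g(5, 1), 18) + D(5) = (18 + 2*15) + (1 + 5**2) = (18 + 30) + (1 + 25) = 48 + 26 = 74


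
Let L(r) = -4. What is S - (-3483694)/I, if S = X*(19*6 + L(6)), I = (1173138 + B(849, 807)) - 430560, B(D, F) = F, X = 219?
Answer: 17911628344/743385 ≈ 24095.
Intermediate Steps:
I = 743385 (I = (1173138 + 807) - 430560 = 1173945 - 430560 = 743385)
S = 24090 (S = 219*(19*6 - 4) = 219*(114 - 4) = 219*110 = 24090)
S - (-3483694)/I = 24090 - (-3483694)/743385 = 24090 - 1*(-3483694/743385) = 24090 + 3483694/743385 = 17911628344/743385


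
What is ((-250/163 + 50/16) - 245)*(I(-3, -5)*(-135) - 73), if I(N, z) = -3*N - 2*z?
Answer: 418657195/652 ≈ 6.4211e+5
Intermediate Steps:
((-250/163 + 50/16) - 245)*(I(-3, -5)*(-135) - 73) = ((-250/163 + 50/16) - 245)*((-3*(-3) - 2*(-5))*(-135) - 73) = ((-250*1/163 + 50*(1/16)) - 245)*((9 + 10)*(-135) - 73) = ((-250/163 + 25/8) - 245)*(19*(-135) - 73) = (2075/1304 - 245)*(-2565 - 73) = -317405/1304*(-2638) = 418657195/652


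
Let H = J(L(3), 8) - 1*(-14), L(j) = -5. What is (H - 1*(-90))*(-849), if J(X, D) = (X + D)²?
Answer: -95937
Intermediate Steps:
J(X, D) = (D + X)²
H = 23 (H = (8 - 5)² - 1*(-14) = 3² + 14 = 9 + 14 = 23)
(H - 1*(-90))*(-849) = (23 - 1*(-90))*(-849) = (23 + 90)*(-849) = 113*(-849) = -95937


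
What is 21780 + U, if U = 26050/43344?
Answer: 472029185/21672 ≈ 21781.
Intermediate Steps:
U = 13025/21672 (U = 26050*(1/43344) = 13025/21672 ≈ 0.60101)
21780 + U = 21780 + 13025/21672 = 472029185/21672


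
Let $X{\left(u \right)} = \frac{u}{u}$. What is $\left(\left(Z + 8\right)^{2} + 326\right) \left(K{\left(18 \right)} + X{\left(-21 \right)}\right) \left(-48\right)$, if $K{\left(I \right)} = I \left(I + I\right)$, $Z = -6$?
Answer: $-10280160$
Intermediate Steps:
$K{\left(I \right)} = 2 I^{2}$ ($K{\left(I \right)} = I 2 I = 2 I^{2}$)
$X{\left(u \right)} = 1$
$\left(\left(Z + 8\right)^{2} + 326\right) \left(K{\left(18 \right)} + X{\left(-21 \right)}\right) \left(-48\right) = \left(\left(-6 + 8\right)^{2} + 326\right) \left(2 \cdot 18^{2} + 1\right) \left(-48\right) = \left(2^{2} + 326\right) \left(2 \cdot 324 + 1\right) \left(-48\right) = \left(4 + 326\right) \left(648 + 1\right) \left(-48\right) = 330 \cdot 649 \left(-48\right) = 214170 \left(-48\right) = -10280160$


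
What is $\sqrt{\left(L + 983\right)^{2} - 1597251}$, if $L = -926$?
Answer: $i \sqrt{1594002} \approx 1262.5 i$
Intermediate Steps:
$\sqrt{\left(L + 983\right)^{2} - 1597251} = \sqrt{\left(-926 + 983\right)^{2} - 1597251} = \sqrt{57^{2} - 1597251} = \sqrt{3249 - 1597251} = \sqrt{-1594002} = i \sqrt{1594002}$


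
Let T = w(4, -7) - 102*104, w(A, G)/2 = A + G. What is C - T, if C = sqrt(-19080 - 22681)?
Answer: 10614 + I*sqrt(41761) ≈ 10614.0 + 204.35*I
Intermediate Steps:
w(A, G) = 2*A + 2*G (w(A, G) = 2*(A + G) = 2*A + 2*G)
C = I*sqrt(41761) (C = sqrt(-41761) = I*sqrt(41761) ≈ 204.35*I)
T = -10614 (T = (2*4 + 2*(-7)) - 102*104 = (8 - 14) - 10608 = -6 - 10608 = -10614)
C - T = I*sqrt(41761) - 1*(-10614) = I*sqrt(41761) + 10614 = 10614 + I*sqrt(41761)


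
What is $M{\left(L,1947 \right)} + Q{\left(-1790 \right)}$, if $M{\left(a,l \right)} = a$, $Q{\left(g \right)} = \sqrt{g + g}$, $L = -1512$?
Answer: $-1512 + 2 i \sqrt{895} \approx -1512.0 + 59.833 i$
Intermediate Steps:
$Q{\left(g \right)} = \sqrt{2} \sqrt{g}$ ($Q{\left(g \right)} = \sqrt{2 g} = \sqrt{2} \sqrt{g}$)
$M{\left(L,1947 \right)} + Q{\left(-1790 \right)} = -1512 + \sqrt{2} \sqrt{-1790} = -1512 + \sqrt{2} i \sqrt{1790} = -1512 + 2 i \sqrt{895}$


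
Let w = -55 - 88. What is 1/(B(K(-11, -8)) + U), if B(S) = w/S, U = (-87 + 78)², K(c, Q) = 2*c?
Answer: 2/175 ≈ 0.011429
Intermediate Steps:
w = -143
U = 81 (U = (-9)² = 81)
B(S) = -143/S
1/(B(K(-11, -8)) + U) = 1/(-143/(2*(-11)) + 81) = 1/(-143/(-22) + 81) = 1/(-143*(-1/22) + 81) = 1/(13/2 + 81) = 1/(175/2) = 2/175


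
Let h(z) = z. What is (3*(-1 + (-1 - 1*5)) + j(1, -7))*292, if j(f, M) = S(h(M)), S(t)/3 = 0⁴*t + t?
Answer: -12264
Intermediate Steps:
S(t) = 3*t (S(t) = 3*(0⁴*t + t) = 3*(0*t + t) = 3*(0 + t) = 3*t)
j(f, M) = 3*M
(3*(-1 + (-1 - 1*5)) + j(1, -7))*292 = (3*(-1 + (-1 - 1*5)) + 3*(-7))*292 = (3*(-1 + (-1 - 5)) - 21)*292 = (3*(-1 - 6) - 21)*292 = (3*(-7) - 21)*292 = (-21 - 21)*292 = -42*292 = -12264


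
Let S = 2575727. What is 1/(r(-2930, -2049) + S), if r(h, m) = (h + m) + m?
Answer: 1/2568699 ≈ 3.8930e-7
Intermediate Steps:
r(h, m) = h + 2*m
1/(r(-2930, -2049) + S) = 1/((-2930 + 2*(-2049)) + 2575727) = 1/((-2930 - 4098) + 2575727) = 1/(-7028 + 2575727) = 1/2568699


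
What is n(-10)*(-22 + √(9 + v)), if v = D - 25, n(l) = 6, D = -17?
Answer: -132 + 6*I*√33 ≈ -132.0 + 34.467*I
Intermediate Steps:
v = -42 (v = -17 - 25 = -42)
n(-10)*(-22 + √(9 + v)) = 6*(-22 + √(9 - 42)) = 6*(-22 + √(-33)) = 6*(-22 + I*√33) = -132 + 6*I*√33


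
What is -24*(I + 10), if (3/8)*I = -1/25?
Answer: -5936/25 ≈ -237.44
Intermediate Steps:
I = -8/75 (I = 8*(-1/25)/3 = 8*(-1*1/25)/3 = (8/3)*(-1/25) = -8/75 ≈ -0.10667)
-24*(I + 10) = -24*(-8/75 + 10) = -24*742/75 = -5936/25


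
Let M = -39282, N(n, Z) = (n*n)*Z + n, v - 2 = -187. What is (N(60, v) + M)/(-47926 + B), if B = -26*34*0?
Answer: 352611/23963 ≈ 14.715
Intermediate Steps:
v = -185 (v = 2 - 187 = -185)
N(n, Z) = n + Z*n² (N(n, Z) = n²*Z + n = Z*n² + n = n + Z*n²)
B = 0 (B = -884*0 = 0)
(N(60, v) + M)/(-47926 + B) = (60*(1 - 185*60) - 39282)/(-47926 + 0) = (60*(1 - 11100) - 39282)/(-47926) = (60*(-11099) - 39282)*(-1/47926) = (-665940 - 39282)*(-1/47926) = -705222*(-1/47926) = 352611/23963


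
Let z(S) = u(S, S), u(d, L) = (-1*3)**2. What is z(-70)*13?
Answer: 117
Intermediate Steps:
u(d, L) = 9 (u(d, L) = (-3)**2 = 9)
z(S) = 9
z(-70)*13 = 9*13 = 117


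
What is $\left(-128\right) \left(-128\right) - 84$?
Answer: $16300$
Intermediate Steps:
$\left(-128\right) \left(-128\right) - 84 = 16384 - 84 = 16300$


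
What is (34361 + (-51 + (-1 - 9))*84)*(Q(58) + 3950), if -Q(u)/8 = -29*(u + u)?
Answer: 902312294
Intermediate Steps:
Q(u) = 464*u (Q(u) = -(-232)*(u + u) = -(-232)*2*u = -(-464)*u = 464*u)
(34361 + (-51 + (-1 - 9))*84)*(Q(58) + 3950) = (34361 + (-51 + (-1 - 9))*84)*(464*58 + 3950) = (34361 + (-51 - 10)*84)*(26912 + 3950) = (34361 - 61*84)*30862 = (34361 - 5124)*30862 = 29237*30862 = 902312294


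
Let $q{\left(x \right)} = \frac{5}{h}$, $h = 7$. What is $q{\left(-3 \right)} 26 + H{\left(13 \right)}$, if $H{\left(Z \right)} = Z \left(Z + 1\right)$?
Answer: $\frac{1404}{7} \approx 200.57$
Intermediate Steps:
$q{\left(x \right)} = \frac{5}{7}$
$H{\left(Z \right)} = Z \left(1 + Z\right)$
$q{\left(-3 \right)} 26 + H{\left(13 \right)} = \frac{5}{7} \cdot 26 + 13 \left(1 + 13\right) = \frac{130}{7} + 13 \cdot 14 = \frac{130}{7} + 182 = \frac{1404}{7}$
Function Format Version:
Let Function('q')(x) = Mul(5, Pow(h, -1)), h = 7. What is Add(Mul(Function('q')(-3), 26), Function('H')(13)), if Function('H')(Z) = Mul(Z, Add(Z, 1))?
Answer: Rational(1404, 7) ≈ 200.57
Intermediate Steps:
Function('q')(x) = Rational(5, 7) (Function('q')(x) = Mul(5, Pow(7, -1)) = Mul(5, Rational(1, 7)) = Rational(5, 7))
Function('H')(Z) = Mul(Z, Add(1, Z))
Add(Mul(Function('q')(-3), 26), Function('H')(13)) = Add(Mul(Rational(5, 7), 26), Mul(13, Add(1, 13))) = Add(Rational(130, 7), Mul(13, 14)) = Add(Rational(130, 7), 182) = Rational(1404, 7)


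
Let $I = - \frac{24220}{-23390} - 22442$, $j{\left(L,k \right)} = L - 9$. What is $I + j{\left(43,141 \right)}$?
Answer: $- \frac{52409890}{2339} \approx -22407.0$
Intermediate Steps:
$j{\left(L,k \right)} = -9 + L$ ($j{\left(L,k \right)} = L - 9 = -9 + L$)
$I = - \frac{52489416}{2339}$ ($I = \left(-24220\right) \left(- \frac{1}{23390}\right) - 22442 = \frac{2422}{2339} - 22442 = - \frac{52489416}{2339} \approx -22441.0$)
$I + j{\left(43,141 \right)} = - \frac{52489416}{2339} + \left(-9 + 43\right) = - \frac{52489416}{2339} + 34 = - \frac{52409890}{2339}$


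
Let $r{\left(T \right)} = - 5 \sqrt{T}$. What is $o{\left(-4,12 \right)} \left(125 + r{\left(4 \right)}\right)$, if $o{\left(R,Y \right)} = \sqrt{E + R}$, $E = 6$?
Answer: $115 \sqrt{2} \approx 162.63$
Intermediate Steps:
$o{\left(R,Y \right)} = \sqrt{6 + R}$
$o{\left(-4,12 \right)} \left(125 + r{\left(4 \right)}\right) = \sqrt{6 - 4} \left(125 - 5 \sqrt{4}\right) = \sqrt{2} \left(125 - 10\right) = \sqrt{2} \cdot 115 = 115 \sqrt{2}$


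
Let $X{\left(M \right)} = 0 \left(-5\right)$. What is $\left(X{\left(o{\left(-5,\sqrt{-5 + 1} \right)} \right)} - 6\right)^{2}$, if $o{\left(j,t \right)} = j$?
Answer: $36$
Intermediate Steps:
$X{\left(M \right)} = 0$
$\left(X{\left(o{\left(-5,\sqrt{-5 + 1} \right)} \right)} - 6\right)^{2} = \left(0 - 6\right)^{2} = \left(-6\right)^{2} = 36$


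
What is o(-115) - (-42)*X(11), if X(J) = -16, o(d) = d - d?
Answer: -672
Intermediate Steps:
o(d) = 0
o(-115) - (-42)*X(11) = 0 - (-42)*(-16) = 0 - 1*672 = 0 - 672 = -672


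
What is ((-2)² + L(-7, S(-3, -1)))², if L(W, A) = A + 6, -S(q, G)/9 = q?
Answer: 1369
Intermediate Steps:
S(q, G) = -9*q
L(W, A) = 6 + A
((-2)² + L(-7, S(-3, -1)))² = ((-2)² + (6 - 9*(-3)))² = (4 + (6 + 27))² = (4 + 33)² = 37² = 1369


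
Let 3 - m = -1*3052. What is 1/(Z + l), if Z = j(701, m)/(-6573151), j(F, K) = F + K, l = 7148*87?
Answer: 6573151/4087684847520 ≈ 1.6080e-6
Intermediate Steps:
m = 3055 (m = 3 - (-1)*3052 = 3 - 1*(-3052) = 3 + 3052 = 3055)
l = 621876
Z = -3756/6573151 (Z = (701 + 3055)/(-6573151) = 3756*(-1/6573151) = -3756/6573151 ≈ -0.00057142)
1/(Z + l) = 1/(-3756/6573151 + 621876) = 1/(4087684847520/6573151) = 6573151/4087684847520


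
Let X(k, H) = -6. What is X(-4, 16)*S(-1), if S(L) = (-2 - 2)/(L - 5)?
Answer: -4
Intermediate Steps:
S(L) = -4/(-5 + L)
X(-4, 16)*S(-1) = -(-24)/(-5 - 1) = -(-24)/(-6) = -(-24)*(-1)/6 = -6*⅔ = -4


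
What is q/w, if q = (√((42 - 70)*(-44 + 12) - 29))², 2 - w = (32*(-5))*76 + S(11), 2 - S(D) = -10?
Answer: 289/4050 ≈ 0.071358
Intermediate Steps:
S(D) = 12 (S(D) = 2 - 1*(-10) = 2 + 10 = 12)
w = 12150 (w = 2 - ((32*(-5))*76 + 12) = 2 - (-160*76 + 12) = 2 - (-12160 + 12) = 2 - 1*(-12148) = 2 + 12148 = 12150)
q = 867 (q = (√(-28*(-32) - 29))² = (√(896 - 29))² = (√867)² = (17*√3)² = 867)
q/w = 867/12150 = 867*(1/12150) = 289/4050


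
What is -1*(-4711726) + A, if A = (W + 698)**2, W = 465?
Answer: 6064295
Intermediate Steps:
A = 1352569 (A = (465 + 698)**2 = 1163**2 = 1352569)
-1*(-4711726) + A = -1*(-4711726) + 1352569 = 4711726 + 1352569 = 6064295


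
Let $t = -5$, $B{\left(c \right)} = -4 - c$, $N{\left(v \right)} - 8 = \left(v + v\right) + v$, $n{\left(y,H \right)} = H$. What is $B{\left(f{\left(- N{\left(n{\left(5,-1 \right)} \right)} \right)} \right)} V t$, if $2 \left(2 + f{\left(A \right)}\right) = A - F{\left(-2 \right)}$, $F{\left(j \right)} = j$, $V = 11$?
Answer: $\frac{55}{2} \approx 27.5$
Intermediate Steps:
$N{\left(v \right)} = 8 + 3 v$ ($N{\left(v \right)} = 8 + \left(\left(v + v\right) + v\right) = 8 + \left(2 v + v\right) = 8 + 3 v$)
$f{\left(A \right)} = -1 + \frac{A}{2}$ ($f{\left(A \right)} = -2 + \frac{A - -2}{2} = -2 + \frac{A + 2}{2} = -2 + \frac{2 + A}{2} = -2 + \left(1 + \frac{A}{2}\right) = -1 + \frac{A}{2}$)
$B{\left(f{\left(- N{\left(n{\left(5,-1 \right)} \right)} \right)} \right)} V t = \left(-4 - \left(-1 + \frac{\left(-1\right) \left(8 + 3 \left(-1\right)\right)}{2}\right)\right) 11 \left(-5\right) = \left(-4 - \left(-1 + \frac{\left(-1\right) \left(8 - 3\right)}{2}\right)\right) 11 \left(-5\right) = \left(-4 - \left(-1 + \frac{\left(-1\right) 5}{2}\right)\right) 11 \left(-5\right) = \left(-4 - \left(-1 + \frac{1}{2} \left(-5\right)\right)\right) 11 \left(-5\right) = \left(-4 - \left(-1 - \frac{5}{2}\right)\right) 11 \left(-5\right) = \left(-4 - - \frac{7}{2}\right) 11 \left(-5\right) = \left(-4 + \frac{7}{2}\right) 11 \left(-5\right) = \left(- \frac{1}{2}\right) 11 \left(-5\right) = \left(- \frac{11}{2}\right) \left(-5\right) = \frac{55}{2}$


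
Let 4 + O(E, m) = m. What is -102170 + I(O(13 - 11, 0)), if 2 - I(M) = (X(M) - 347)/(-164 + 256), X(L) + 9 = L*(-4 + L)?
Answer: -2349783/23 ≈ -1.0216e+5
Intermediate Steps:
O(E, m) = -4 + m
X(L) = -9 + L*(-4 + L)
I(M) = 135/23 - M²/92 + M/23 (I(M) = 2 - ((-9 + M² - 4*M) - 347)/(-164 + 256) = 2 - (-356 + M² - 4*M)/92 = 2 - (-89/23 - M/23 + M²/92) = 2 + (89/23 - M²/92 + M/23) = 135/23 - M²/92 + M/23)
-102170 + I(O(13 - 11, 0)) = -102170 + (135/23 - (-4 + 0)²/92 + (-4 + 0)/23) = -102170 + (135/23 - 1/92*(-4)² + (1/23)*(-4)) = -102170 + (135/23 - 1/92*16 - 4/23) = -102170 + (135/23 - 4/23 - 4/23) = -102170 + 127/23 = -2349783/23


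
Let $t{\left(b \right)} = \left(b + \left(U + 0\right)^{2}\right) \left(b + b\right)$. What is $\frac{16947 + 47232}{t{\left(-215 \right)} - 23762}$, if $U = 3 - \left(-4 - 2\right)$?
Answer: $\frac{2377}{1254} \approx 1.8955$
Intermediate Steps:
$U = 9$ ($U = 3 - \left(-4 - 2\right) = 3 - -6 = 3 + 6 = 9$)
$t{\left(b \right)} = 2 b \left(81 + b\right)$ ($t{\left(b \right)} = \left(b + \left(9 + 0\right)^{2}\right) \left(b + b\right) = \left(b + 9^{2}\right) 2 b = \left(b + 81\right) 2 b = \left(81 + b\right) 2 b = 2 b \left(81 + b\right)$)
$\frac{16947 + 47232}{t{\left(-215 \right)} - 23762} = \frac{16947 + 47232}{2 \left(-215\right) \left(81 - 215\right) - 23762} = \frac{64179}{2 \left(-215\right) \left(-134\right) - 23762} = \frac{64179}{57620 - 23762} = \frac{64179}{33858} = 64179 \cdot \frac{1}{33858} = \frac{2377}{1254}$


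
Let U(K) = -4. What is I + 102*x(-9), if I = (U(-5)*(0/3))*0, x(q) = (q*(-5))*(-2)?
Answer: -9180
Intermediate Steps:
x(q) = 10*q (x(q) = -5*q*(-2) = 10*q)
I = 0 (I = -0/3*0 = -4*0*0 = 0*0 = 0)
I + 102*x(-9) = 0 + 102*(10*(-9)) = 0 + 102*(-90) = 0 - 9180 = -9180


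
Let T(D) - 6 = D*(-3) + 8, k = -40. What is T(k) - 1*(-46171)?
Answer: 46305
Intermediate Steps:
T(D) = 14 - 3*D (T(D) = 6 + (D*(-3) + 8) = 6 + (-3*D + 8) = 6 + (8 - 3*D) = 14 - 3*D)
T(k) - 1*(-46171) = (14 - 3*(-40)) - 1*(-46171) = (14 + 120) + 46171 = 134 + 46171 = 46305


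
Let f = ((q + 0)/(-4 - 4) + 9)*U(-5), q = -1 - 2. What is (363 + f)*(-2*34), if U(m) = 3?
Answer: -53193/2 ≈ -26597.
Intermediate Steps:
q = -3
f = 225/8 (f = ((-3 + 0)/(-4 - 4) + 9)*3 = (-3/(-8) + 9)*3 = (-3*(-⅛) + 9)*3 = (3/8 + 9)*3 = (75/8)*3 = 225/8 ≈ 28.125)
(363 + f)*(-2*34) = (363 + 225/8)*(-2*34) = (3129/8)*(-68) = -53193/2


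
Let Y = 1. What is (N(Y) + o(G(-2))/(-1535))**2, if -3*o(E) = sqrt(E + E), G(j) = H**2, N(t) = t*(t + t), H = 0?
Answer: 4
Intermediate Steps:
N(t) = 2*t**2 (N(t) = t*(2*t) = 2*t**2)
G(j) = 0 (G(j) = 0**2 = 0)
o(E) = -sqrt(2)*sqrt(E)/3 (o(E) = -sqrt(E + E)/3 = -sqrt(2)*sqrt(E)/3)
(N(Y) + o(G(-2))/(-1535))**2 = (2*1**2 - sqrt(2)*sqrt(0)/3/(-1535))**2 = (2*1 - 1/3*sqrt(2)*0*(-1/1535))**2 = (2 + 0*(-1/1535))**2 = (2 + 0)**2 = 2**2 = 4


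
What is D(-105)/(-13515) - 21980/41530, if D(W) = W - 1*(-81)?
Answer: -9868766/18709265 ≈ -0.52748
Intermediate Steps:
D(W) = 81 + W (D(W) = W + 81 = 81 + W)
D(-105)/(-13515) - 21980/41530 = (81 - 105)/(-13515) - 21980/41530 = -24*(-1/13515) - 21980*1/41530 = 8/4505 - 2198/4153 = -9868766/18709265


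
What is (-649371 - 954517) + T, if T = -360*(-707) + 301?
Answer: -1349067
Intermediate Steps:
T = 254821 (T = 254520 + 301 = 254821)
(-649371 - 954517) + T = (-649371 - 954517) + 254821 = -1603888 + 254821 = -1349067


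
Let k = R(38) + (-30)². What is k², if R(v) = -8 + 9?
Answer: 811801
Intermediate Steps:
R(v) = 1
k = 901 (k = 1 + (-30)² = 1 + 900 = 901)
k² = 901² = 811801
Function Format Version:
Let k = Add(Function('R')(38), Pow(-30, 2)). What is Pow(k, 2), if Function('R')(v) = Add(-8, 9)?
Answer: 811801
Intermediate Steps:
Function('R')(v) = 1
k = 901 (k = Add(1, Pow(-30, 2)) = Add(1, 900) = 901)
Pow(k, 2) = Pow(901, 2) = 811801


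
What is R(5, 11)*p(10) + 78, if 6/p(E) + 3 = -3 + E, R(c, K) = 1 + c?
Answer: 87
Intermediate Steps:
p(E) = 6/(-6 + E) (p(E) = 6/(-3 + (-3 + E)) = 6/(-6 + E))
R(5, 11)*p(10) + 78 = (1 + 5)*(6/(-6 + 10)) + 78 = 6*(6/4) + 78 = 6*(6*(1/4)) + 78 = 6*(3/2) + 78 = 9 + 78 = 87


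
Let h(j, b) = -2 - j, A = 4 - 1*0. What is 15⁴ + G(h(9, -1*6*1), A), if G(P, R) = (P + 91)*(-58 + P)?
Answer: 45105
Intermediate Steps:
A = 4 (A = 4 + 0 = 4)
G(P, R) = (-58 + P)*(91 + P) (G(P, R) = (91 + P)*(-58 + P) = (-58 + P)*(91 + P))
15⁴ + G(h(9, -1*6*1), A) = 15⁴ + (-5278 + (-2 - 1*9)² + 33*(-2 - 1*9)) = 50625 + (-5278 + (-2 - 9)² + 33*(-2 - 9)) = 50625 + (-5278 + (-11)² + 33*(-11)) = 50625 + (-5278 + 121 - 363) = 50625 - 5520 = 45105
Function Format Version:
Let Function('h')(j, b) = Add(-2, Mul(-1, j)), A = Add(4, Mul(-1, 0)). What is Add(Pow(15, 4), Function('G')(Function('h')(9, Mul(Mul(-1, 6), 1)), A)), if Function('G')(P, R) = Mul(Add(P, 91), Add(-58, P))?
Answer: 45105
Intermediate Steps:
A = 4 (A = Add(4, 0) = 4)
Function('G')(P, R) = Mul(Add(-58, P), Add(91, P)) (Function('G')(P, R) = Mul(Add(91, P), Add(-58, P)) = Mul(Add(-58, P), Add(91, P)))
Add(Pow(15, 4), Function('G')(Function('h')(9, Mul(Mul(-1, 6), 1)), A)) = Add(Pow(15, 4), Add(-5278, Pow(Add(-2, Mul(-1, 9)), 2), Mul(33, Add(-2, Mul(-1, 9))))) = Add(50625, Add(-5278, Pow(Add(-2, -9), 2), Mul(33, Add(-2, -9)))) = Add(50625, Add(-5278, Pow(-11, 2), Mul(33, -11))) = Add(50625, Add(-5278, 121, -363)) = Add(50625, -5520) = 45105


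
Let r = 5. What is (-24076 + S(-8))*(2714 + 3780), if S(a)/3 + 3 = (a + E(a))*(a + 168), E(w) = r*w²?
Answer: 816133450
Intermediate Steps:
E(w) = 5*w²
S(a) = -9 + 3*(168 + a)*(a + 5*a²) (S(a) = -9 + 3*((a + 5*a²)*(a + 168)) = -9 + 3*((a + 5*a²)*(168 + a)) = -9 + 3*((168 + a)*(a + 5*a²)) = -9 + 3*(168 + a)*(a + 5*a²))
(-24076 + S(-8))*(2714 + 3780) = (-24076 + (-9 + 15*(-8)³ + 504*(-8) + 2523*(-8)²))*(2714 + 3780) = (-24076 + (-9 + 15*(-512) - 4032 + 2523*64))*6494 = (-24076 + (-9 - 7680 - 4032 + 161472))*6494 = (-24076 + 149751)*6494 = 125675*6494 = 816133450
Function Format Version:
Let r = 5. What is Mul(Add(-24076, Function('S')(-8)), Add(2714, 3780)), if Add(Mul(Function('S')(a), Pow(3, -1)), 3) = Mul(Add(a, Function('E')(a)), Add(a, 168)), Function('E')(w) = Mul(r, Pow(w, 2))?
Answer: 816133450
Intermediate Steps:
Function('E')(w) = Mul(5, Pow(w, 2))
Function('S')(a) = Add(-9, Mul(3, Add(168, a), Add(a, Mul(5, Pow(a, 2))))) (Function('S')(a) = Add(-9, Mul(3, Mul(Add(a, Mul(5, Pow(a, 2))), Add(a, 168)))) = Add(-9, Mul(3, Mul(Add(a, Mul(5, Pow(a, 2))), Add(168, a)))) = Add(-9, Mul(3, Mul(Add(168, a), Add(a, Mul(5, Pow(a, 2)))))) = Add(-9, Mul(3, Add(168, a), Add(a, Mul(5, Pow(a, 2))))))
Mul(Add(-24076, Function('S')(-8)), Add(2714, 3780)) = Mul(Add(-24076, Add(-9, Mul(15, Pow(-8, 3)), Mul(504, -8), Mul(2523, Pow(-8, 2)))), Add(2714, 3780)) = Mul(Add(-24076, Add(-9, Mul(15, -512), -4032, Mul(2523, 64))), 6494) = Mul(Add(-24076, Add(-9, -7680, -4032, 161472)), 6494) = Mul(Add(-24076, 149751), 6494) = Mul(125675, 6494) = 816133450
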